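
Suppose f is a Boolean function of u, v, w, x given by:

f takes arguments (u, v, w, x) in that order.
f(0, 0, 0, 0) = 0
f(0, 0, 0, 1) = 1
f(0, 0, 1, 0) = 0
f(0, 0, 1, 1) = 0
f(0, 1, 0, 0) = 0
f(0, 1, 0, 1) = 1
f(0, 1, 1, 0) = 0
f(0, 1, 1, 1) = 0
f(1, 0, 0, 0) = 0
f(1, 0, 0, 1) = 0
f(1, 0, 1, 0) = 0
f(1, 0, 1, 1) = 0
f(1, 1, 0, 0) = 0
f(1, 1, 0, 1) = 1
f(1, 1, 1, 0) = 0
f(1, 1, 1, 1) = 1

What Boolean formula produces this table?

f(u, v, w, x) = (((((¬u ∧ ¬v) ∧ ¬w) ∧ x) ∨ (((¬u ∧ v) ∧ ¬w) ∧ x)) ∨ (((u ∧ v) ∧ ¬w) ∧ x)) ∨ (((u ∧ v) ∧ w) ∧ x)

The 1-rows are (0,0,0,1), (0,1,0,1), (1,1,0,1), (1,1,1,1). Each contributes one minterm — ¬u·¬v·¬w·x; ¬u·v·¬w·x; u·v·¬w·x; u·v·w·x — and their disjunction is a sum-of-products form of f.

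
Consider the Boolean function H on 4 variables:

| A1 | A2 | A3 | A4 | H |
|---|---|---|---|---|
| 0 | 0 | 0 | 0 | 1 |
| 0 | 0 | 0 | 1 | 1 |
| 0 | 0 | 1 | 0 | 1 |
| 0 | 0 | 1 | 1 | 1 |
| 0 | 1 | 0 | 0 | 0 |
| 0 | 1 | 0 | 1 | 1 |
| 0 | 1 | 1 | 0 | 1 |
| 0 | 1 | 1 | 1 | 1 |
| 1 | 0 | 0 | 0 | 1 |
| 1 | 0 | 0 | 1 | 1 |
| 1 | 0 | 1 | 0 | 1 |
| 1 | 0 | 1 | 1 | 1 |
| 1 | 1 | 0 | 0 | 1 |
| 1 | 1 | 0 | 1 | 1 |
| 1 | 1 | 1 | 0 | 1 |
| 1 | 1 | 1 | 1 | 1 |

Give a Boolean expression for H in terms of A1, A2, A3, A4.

Only row (0,1,0,0) gives 0. So H is 1 everywhere except there — the complement of the minterm ¬A1·A2·¬A3·¬A4.

H(A1, A2, A3, A4) = ¬(((¬A1 ∧ A2) ∧ ¬A3) ∧ ¬A4)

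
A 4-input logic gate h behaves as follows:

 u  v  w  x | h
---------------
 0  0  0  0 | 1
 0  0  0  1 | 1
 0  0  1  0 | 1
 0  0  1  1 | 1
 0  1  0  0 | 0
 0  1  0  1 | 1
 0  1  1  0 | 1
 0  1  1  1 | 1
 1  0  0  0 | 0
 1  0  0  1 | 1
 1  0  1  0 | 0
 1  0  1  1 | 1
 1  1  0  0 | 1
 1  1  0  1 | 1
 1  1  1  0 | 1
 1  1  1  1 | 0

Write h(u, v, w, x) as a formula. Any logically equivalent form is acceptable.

There are just 4 zero rows: (0,1,0,0), (1,0,0,0), (1,0,1,0), (1,1,1,1). Their minterms are ¬u·v·¬w·¬x, u·¬v·¬w·¬x, u·¬v·w·¬x, u·v·w·x; the OR of those covers precisely the 0-outputs, and negating it yields h.

h(u, v, w, x) = NOT ((((((NOT u AND v) AND NOT w) AND NOT x) OR (((u AND NOT v) AND NOT w) AND NOT x)) OR (((u AND NOT v) AND w) AND NOT x)) OR (((u AND v) AND w) AND x))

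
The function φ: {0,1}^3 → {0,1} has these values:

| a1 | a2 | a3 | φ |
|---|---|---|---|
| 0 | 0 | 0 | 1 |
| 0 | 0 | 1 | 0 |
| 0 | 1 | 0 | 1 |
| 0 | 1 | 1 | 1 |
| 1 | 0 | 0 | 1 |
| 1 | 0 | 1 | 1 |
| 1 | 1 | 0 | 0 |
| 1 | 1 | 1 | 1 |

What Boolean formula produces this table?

φ(a1, a2, a3) = ~(((~a1 & ~a2) & a3) | ((a1 & a2) & ~a3))

There are just 2 zero rows: (0,0,1), (1,1,0). Their minterms are ¬a1·¬a2·a3, a1·a2·¬a3; the OR of those covers precisely the 0-outputs, and negating it yields φ.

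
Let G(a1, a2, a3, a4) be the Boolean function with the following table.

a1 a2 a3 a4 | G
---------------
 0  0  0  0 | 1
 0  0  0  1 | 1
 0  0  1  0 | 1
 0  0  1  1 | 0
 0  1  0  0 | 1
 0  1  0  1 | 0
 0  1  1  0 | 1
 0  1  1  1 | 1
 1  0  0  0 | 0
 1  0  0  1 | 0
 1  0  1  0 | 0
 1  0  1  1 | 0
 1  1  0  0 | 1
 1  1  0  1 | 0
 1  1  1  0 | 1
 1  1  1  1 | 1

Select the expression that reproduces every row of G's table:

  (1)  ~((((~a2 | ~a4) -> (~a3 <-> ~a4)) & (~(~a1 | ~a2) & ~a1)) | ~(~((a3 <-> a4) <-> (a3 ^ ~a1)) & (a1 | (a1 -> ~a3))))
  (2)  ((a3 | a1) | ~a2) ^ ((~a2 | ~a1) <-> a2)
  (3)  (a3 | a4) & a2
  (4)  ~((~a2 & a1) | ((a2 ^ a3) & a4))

4

(1) fails at (0,0,0,0): the formula yields 0, G is 1.
(2) fails at (0,0,1,1): the formula yields 1, G is 0.
(3) fails at (0,0,0,0): the formula yields 0, G is 1.
That leaves (4). Evaluating it on every row reproduces the table of G exactly.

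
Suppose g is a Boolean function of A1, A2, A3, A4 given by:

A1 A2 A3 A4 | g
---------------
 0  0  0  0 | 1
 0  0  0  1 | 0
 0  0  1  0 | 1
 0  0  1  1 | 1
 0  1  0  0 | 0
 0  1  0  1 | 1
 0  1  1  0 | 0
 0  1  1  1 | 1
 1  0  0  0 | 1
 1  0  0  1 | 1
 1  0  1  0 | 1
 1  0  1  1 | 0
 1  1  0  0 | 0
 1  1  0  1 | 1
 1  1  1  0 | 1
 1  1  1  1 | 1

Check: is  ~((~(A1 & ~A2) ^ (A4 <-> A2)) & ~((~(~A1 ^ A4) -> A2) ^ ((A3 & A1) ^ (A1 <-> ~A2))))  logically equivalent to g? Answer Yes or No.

No

Check the formula against g row by row:
  A1=0, A2=0, A3=0, A4=0: formula gives 1, g = 1 ✓
  A1=0, A2=0, A3=0, A4=1: formula gives 0, g = 0 ✓
  A1=0, A2=0, A3=1, A4=0: formula gives 1, g = 1 ✓
  A1=0, A2=0, A3=1, A4=1: formula gives 0, but g = 1 ✗
Row (0,0,1,1) is a counterexample, so the formula is not equivalent to g.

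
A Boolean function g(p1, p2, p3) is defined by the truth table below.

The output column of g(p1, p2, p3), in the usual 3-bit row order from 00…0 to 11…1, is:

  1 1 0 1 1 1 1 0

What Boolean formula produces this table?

g(p1, p2, p3) = ¬(((¬p1 ∧ p2) ∧ ¬p3) ∨ ((p1 ∧ p2) ∧ p3))

There are just 2 zero rows: (0,1,0), (1,1,1). Their minterms are ¬p1·p2·¬p3, p1·p2·p3; the OR of those covers precisely the 0-outputs, and negating it yields g.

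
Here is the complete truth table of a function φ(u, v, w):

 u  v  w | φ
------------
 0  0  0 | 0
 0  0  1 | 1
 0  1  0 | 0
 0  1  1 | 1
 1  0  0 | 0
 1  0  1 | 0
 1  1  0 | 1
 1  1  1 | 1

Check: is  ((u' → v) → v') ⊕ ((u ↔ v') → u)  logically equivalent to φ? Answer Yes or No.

No

Evaluate ((u' → v) → v') ⊕ ((u ↔ v') → u) on each row and compare to φ:
  u=0, v=0, w=0: formula gives 0, φ = 0 ✓
  u=0, v=0, w=1: formula gives 0, but φ = 1 ✗
A single disagreement suffices: at (0,0,1) they differ, so the formula does not compute φ.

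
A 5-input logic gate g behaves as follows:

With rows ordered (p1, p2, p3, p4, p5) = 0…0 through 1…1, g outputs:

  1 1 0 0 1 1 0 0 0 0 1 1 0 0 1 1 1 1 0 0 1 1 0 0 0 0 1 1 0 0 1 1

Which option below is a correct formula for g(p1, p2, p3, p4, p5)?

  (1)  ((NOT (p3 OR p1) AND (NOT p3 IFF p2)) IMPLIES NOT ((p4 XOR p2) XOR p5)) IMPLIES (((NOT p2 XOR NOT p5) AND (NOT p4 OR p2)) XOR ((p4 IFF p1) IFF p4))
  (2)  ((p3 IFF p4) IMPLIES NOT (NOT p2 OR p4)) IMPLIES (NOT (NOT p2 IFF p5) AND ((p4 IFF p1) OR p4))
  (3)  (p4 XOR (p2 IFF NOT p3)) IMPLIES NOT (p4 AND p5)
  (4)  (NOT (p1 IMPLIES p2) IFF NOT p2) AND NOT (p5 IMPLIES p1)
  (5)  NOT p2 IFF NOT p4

5

(1) disagrees with g on (0,0,0,0,0) (formula → 0, table → 1); rule it out.
(2) disagrees with g on (0,0,0,1,0) (formula → 1, table → 0); rule it out.
(3) disagrees with g on (0,0,0,1,0) (formula → 1, table → 0); rule it out.
(4) disagrees with g on (0,0,0,0,0) (formula → 0, table → 1); rule it out.
(5) is the remaining candidate, and it agrees with g on all 32 inputs.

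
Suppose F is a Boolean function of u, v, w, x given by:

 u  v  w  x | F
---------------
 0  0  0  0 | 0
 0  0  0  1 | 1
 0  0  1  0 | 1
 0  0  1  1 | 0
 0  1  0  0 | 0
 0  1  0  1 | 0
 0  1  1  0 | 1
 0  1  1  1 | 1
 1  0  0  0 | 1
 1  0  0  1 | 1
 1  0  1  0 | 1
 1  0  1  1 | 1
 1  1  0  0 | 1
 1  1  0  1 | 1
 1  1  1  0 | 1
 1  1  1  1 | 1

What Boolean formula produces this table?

The 0-rows are (0,0,0,0), (0,0,1,1), (0,1,0,0), (0,1,0,1). Take each as a conjunction (¬u·¬v·¬w·¬x, ¬u·¬v·w·x, ¬u·v·¬w·¬x, ¬u·v·¬w·x), form their disjunction, and complement — that gives a formula that is 1 everywhere F is.

F(u, v, w, x) = ((((((u' · v') · w') · x') + (((u' · v') · w) · x)) + (((u' · v) · w') · x')) + (((u' · v) · w') · x))'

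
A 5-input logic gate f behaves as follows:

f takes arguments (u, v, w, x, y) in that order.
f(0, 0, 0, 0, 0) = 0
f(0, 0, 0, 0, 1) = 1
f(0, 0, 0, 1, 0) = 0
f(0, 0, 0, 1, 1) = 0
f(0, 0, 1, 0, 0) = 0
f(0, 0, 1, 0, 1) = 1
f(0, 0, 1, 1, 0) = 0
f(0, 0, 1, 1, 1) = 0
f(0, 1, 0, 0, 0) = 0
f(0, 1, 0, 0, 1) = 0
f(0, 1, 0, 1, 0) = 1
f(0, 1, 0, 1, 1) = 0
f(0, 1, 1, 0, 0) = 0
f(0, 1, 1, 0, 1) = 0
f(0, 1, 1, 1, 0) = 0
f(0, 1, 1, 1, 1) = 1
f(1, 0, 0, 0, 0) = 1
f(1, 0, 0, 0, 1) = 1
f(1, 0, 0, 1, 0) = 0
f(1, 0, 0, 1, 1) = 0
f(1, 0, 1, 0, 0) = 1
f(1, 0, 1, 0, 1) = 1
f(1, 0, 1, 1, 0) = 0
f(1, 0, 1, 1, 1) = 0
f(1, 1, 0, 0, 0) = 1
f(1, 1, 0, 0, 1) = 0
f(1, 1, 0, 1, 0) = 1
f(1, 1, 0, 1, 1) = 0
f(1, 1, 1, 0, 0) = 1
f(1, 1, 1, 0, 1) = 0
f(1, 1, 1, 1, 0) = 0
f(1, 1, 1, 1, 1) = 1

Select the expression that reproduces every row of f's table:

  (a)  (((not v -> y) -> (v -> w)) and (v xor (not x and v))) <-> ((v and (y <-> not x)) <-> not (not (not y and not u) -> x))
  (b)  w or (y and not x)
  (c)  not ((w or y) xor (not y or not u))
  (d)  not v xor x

(b): at (0,0,1,0,0) it gives 1, but f = 0 — eliminated.
(c): at (0,0,0,1,1) it gives 1, but f = 0 — eliminated.
(d): at (0,0,0,0,0) it gives 1, but f = 0 — eliminated.
That leaves (a). Evaluating it on every row reproduces the table of f exactly.

a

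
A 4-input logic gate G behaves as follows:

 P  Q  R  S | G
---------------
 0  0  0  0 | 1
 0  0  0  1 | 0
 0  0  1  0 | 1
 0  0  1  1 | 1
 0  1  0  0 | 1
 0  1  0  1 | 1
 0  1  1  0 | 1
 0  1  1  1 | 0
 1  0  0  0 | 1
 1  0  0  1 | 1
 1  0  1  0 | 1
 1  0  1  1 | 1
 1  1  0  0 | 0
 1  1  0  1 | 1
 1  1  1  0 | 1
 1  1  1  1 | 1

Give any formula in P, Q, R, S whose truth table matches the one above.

G(P, Q, R, S) = NOT (((((NOT P AND NOT Q) AND NOT R) AND S) OR (((NOT P AND Q) AND R) AND S)) OR (((P AND Q) AND NOT R) AND NOT S))

There are just 3 zero rows: (0,0,0,1), (0,1,1,1), (1,1,0,0). Their minterms are ¬P·¬Q·¬R·S, ¬P·Q·R·S, P·Q·¬R·¬S; the OR of those covers precisely the 0-outputs, and negating it yields G.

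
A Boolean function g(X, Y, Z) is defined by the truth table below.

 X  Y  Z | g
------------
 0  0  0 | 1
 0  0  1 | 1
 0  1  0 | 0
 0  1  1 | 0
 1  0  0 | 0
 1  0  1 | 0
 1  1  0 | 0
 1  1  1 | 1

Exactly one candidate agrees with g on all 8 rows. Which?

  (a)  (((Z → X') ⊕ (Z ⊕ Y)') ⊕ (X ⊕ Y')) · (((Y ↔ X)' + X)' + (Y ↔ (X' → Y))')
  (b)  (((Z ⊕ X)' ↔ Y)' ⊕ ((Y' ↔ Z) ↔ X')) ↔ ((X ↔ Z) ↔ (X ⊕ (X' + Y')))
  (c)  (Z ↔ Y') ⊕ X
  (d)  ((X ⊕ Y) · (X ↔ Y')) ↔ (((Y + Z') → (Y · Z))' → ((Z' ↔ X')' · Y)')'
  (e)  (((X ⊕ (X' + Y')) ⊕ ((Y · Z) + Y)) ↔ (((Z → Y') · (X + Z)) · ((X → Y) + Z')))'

d

(a): at (0,0,1) it gives 0, but g = 1 — eliminated.
(b): at (0,0,1) it gives 0, but g = 1 — eliminated.
(c): at (0,0,0) it gives 0, but g = 1 — eliminated.
(e): at (0,0,1) it gives 0, but g = 1 — eliminated.
That leaves (d). Evaluating it on every row reproduces the table of g exactly.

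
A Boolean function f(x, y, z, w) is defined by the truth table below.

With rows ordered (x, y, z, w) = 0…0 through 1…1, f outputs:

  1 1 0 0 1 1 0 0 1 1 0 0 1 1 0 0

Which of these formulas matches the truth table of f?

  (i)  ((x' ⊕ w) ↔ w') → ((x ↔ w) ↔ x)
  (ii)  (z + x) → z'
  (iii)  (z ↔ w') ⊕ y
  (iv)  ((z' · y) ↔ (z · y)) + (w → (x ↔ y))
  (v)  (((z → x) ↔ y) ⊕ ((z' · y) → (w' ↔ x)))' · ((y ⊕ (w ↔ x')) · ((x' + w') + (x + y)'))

ii

(i) disagrees with f on (0,0,0,0) (formula → 0, table → 1); rule it out.
(iii) disagrees with f on (0,0,0,0) (formula → 0, table → 1); rule it out.
(iv) disagrees with f on (0,0,1,0) (formula → 1, table → 0); rule it out.
(v) disagrees with f on (0,0,0,0) (formula → 0, table → 1); rule it out.
Only (ii) survives; checking it on all 16 rows confirms it matches f.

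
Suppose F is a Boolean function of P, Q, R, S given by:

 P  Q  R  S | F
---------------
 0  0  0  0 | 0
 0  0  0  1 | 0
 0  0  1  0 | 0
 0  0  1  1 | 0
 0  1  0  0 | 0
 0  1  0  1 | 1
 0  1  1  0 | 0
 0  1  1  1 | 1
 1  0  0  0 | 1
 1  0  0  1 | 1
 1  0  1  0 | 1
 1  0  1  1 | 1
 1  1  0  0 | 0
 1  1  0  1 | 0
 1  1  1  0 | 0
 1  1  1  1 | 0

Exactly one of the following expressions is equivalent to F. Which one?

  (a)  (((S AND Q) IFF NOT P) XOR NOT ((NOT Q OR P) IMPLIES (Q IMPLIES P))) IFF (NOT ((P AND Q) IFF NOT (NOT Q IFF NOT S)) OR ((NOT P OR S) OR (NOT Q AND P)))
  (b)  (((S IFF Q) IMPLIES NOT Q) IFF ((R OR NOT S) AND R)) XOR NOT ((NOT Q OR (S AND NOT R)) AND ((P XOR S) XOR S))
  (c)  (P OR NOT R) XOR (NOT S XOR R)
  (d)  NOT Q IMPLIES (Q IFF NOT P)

(b): at (0,0,0,0) it gives 1, but F = 0 — eliminated.
(c): at (0,0,0,1) it gives 1, but F = 0 — eliminated.
(d): at (0,1,0,0) it gives 1, but F = 0 — eliminated.
Only (a) survives; checking it on all 16 rows confirms it matches F.

a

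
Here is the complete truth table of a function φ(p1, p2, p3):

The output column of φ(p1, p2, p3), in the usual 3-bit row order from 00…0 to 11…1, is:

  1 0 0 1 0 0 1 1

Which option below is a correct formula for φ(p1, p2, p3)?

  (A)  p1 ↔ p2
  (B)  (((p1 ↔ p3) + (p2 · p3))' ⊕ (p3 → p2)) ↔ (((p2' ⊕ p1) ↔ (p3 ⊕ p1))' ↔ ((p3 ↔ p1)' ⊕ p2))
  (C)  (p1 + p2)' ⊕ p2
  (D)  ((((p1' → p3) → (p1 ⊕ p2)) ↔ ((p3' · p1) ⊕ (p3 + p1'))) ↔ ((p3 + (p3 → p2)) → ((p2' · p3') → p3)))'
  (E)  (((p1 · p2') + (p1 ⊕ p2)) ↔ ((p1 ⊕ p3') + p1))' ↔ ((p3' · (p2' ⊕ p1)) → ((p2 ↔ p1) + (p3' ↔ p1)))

(A): at (0,0,1) it gives 1, but φ = 0 — eliminated.
(B): at (0,0,0) it gives 0, but φ = 1 — eliminated.
(C): at (0,0,1) it gives 1, but φ = 0 — eliminated.
(D): at (0,0,1) it gives 1, but φ = 0 — eliminated.
Only (E) survives; checking it on all 8 rows confirms it matches φ.

E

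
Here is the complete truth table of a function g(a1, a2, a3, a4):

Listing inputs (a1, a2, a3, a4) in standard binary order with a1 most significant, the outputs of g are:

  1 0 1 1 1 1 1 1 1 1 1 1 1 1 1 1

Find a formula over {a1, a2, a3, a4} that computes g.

Only row (0,0,0,1) gives 0. So g is 1 everywhere except there — the complement of the minterm ¬a1·¬a2·¬a3·a4.

g(a1, a2, a3, a4) = not (((not a1 and not a2) and not a3) and a4)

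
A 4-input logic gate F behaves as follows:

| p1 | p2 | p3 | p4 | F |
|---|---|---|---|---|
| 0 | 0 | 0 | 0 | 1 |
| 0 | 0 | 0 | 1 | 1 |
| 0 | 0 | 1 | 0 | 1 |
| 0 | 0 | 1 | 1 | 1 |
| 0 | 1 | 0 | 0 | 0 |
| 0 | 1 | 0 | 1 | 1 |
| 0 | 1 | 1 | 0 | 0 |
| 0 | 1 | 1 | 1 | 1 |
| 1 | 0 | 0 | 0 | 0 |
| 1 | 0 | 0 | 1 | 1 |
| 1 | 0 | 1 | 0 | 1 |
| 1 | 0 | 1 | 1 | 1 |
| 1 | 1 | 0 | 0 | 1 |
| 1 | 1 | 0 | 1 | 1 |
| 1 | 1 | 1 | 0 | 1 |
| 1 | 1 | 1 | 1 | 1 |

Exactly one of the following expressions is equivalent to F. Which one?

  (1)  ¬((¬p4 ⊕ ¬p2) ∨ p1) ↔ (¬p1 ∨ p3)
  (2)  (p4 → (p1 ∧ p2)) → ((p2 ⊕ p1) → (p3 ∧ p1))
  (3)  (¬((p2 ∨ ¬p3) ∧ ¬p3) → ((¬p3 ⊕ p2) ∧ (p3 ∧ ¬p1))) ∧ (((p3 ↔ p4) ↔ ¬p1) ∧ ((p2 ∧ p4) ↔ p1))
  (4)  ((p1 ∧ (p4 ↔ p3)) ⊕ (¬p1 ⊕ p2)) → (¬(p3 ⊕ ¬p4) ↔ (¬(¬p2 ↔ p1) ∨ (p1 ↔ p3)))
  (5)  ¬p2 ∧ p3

2

(1) fails at (0,0,0,1): the formula yields 0, F is 1.
(3) fails at (0,0,0,1): the formula yields 0, F is 1.
(4) fails at (0,0,0,0): the formula yields 0, F is 1.
(5) fails at (0,0,0,0): the formula yields 0, F is 1.
Only (2) survives; checking it on all 16 rows confirms it matches F.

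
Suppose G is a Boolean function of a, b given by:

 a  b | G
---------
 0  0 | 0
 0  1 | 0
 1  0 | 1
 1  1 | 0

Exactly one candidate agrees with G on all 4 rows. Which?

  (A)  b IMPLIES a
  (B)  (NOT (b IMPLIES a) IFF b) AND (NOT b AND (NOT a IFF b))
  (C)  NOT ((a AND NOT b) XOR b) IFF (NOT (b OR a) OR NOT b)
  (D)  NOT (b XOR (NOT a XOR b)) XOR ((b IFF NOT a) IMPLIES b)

B

(A) disagrees with G on (0,0) (formula → 1, table → 0); rule it out.
(C) disagrees with G on (0,0) (formula → 1, table → 0); rule it out.
(D) disagrees with G on (0,0) (formula → 1, table → 0); rule it out.
That leaves (B). Evaluating it on every row reproduces the table of G exactly.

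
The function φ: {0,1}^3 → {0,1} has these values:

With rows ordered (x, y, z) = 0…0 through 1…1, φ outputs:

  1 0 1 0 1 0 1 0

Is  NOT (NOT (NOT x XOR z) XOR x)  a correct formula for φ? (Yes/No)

Check the formula against φ row by row:
  x=0, y=0, z=0: formula gives 1, φ = 1 ✓
  x=0, y=0, z=1: formula gives 0, φ = 0 ✓
  x=0, y=1, z=0: formula gives 1, φ = 1 ✓
  x=0, y=1, z=1: formula gives 0, φ = 0 ✓
  x=1, y=0, z=0: formula gives 1, φ = 1 ✓
  …and likewise for the remaining 3 rows.
No disagreement on any input; they are logically equivalent.

Yes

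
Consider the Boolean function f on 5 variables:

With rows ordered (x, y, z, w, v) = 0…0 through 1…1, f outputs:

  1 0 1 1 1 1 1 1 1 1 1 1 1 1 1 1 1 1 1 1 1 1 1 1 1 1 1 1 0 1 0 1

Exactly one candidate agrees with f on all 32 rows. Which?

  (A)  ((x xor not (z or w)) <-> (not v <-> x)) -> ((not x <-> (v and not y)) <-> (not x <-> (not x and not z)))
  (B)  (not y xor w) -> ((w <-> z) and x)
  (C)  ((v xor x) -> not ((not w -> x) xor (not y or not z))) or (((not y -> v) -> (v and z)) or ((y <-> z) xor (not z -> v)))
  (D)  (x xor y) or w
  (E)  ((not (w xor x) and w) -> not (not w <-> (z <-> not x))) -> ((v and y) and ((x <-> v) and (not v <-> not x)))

C

(A) fails at (0,0,0,0,1): the formula yields 1, f is 0.
(B) fails at (0,0,0,0,0): the formula yields 0, f is 1.
(D) fails at (0,0,0,0,0): the formula yields 0, f is 1.
(E) fails at (0,0,0,0,0): the formula yields 0, f is 1.
Only (C) survives; checking it on all 32 rows confirms it matches f.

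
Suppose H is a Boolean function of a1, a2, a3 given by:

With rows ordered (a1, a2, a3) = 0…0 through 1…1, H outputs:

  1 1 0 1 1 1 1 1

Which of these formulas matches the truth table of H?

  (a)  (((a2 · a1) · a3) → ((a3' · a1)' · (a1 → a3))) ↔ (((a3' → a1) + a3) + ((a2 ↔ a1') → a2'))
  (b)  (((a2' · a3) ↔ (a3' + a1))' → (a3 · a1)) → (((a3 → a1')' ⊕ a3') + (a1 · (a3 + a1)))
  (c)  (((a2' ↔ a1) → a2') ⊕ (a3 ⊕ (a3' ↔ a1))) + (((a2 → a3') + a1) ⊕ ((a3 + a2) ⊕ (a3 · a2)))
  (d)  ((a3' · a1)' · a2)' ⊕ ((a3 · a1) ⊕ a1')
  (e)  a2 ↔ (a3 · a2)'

(b): at (0,1,0) it gives 1, but H = 0 — eliminated.
(c): at (0,1,1) it gives 0, but H = 1 — eliminated.
(d): at (0,0,0) it gives 0, but H = 1 — eliminated.
(e): at (0,0,0) it gives 0, but H = 1 — eliminated.
That leaves (a). Evaluating it on every row reproduces the table of H exactly.

a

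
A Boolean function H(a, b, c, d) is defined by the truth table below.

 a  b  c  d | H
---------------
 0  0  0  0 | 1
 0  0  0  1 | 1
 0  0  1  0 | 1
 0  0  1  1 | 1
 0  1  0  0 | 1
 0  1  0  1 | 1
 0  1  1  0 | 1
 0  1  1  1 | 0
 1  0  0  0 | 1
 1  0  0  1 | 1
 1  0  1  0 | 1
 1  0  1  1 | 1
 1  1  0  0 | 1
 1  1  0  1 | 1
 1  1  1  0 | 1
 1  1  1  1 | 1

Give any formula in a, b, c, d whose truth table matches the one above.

H(a, b, c, d) = NOT (((NOT a AND b) AND c) AND d)

H is 0 on exactly one input, (0,1,1,1), whose minterm is ¬a·b·c·d. So H is the negation of that single conjunction.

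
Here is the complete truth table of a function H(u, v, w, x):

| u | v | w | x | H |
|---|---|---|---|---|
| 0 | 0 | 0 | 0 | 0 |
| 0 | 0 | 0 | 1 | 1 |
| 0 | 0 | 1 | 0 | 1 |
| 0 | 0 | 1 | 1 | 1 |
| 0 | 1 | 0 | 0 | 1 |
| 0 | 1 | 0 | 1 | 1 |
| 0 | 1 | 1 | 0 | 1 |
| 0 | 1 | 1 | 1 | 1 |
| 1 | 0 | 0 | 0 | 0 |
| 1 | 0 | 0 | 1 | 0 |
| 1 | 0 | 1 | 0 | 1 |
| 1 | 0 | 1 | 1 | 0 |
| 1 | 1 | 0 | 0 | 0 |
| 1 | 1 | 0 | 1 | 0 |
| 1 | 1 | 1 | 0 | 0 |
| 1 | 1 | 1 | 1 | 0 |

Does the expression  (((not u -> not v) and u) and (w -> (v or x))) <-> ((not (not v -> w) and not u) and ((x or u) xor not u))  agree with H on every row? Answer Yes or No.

Yes

Evaluate (((not u -> not v) and u) and (w -> (v or x))) <-> ((not (not v -> w) and not u) and ((x or u) xor not u)) on each row and compare to H:
  u=0, v=0, w=0, x=0: formula gives 0, H = 0 ✓
  u=0, v=0, w=0, x=1: formula gives 1, H = 1 ✓
  u=0, v=0, w=1, x=0: formula gives 1, H = 1 ✓
  u=0, v=0, w=1, x=1: formula gives 1, H = 1 ✓
  …and likewise for the remaining 12 rows.
All 16 rows match — the expression computes H exactly.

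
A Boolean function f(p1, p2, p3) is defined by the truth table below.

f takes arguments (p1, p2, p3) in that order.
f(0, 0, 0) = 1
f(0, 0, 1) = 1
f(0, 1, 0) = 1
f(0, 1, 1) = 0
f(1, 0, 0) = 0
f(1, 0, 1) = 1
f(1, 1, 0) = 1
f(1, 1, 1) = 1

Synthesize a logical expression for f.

f(p1, p2, p3) = (((p1' · p2) · p3) + ((p1 · p2') · p3'))'

There are just 2 zero rows: (0,1,1), (1,0,0). Their minterms are ¬p1·p2·p3, p1·¬p2·¬p3; the OR of those covers precisely the 0-outputs, and negating it yields f.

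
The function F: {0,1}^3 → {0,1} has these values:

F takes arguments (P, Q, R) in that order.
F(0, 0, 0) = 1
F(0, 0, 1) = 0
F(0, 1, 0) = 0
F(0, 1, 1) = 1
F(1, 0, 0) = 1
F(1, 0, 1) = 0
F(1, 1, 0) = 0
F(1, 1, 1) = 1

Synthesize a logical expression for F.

F=1 on 4 inputs: (0,0,0), (0,1,1), (1,0,0), (1,1,1). Reading each as a conjunction of literals (¬P·¬Q·¬R, ¬P·Q·R, P·¬Q·¬R, P·Q·R) and taking the OR gives the canonical DNF.

F(P, Q, R) = ((((not P and not Q) and not R) or ((not P and Q) and R)) or ((P and not Q) and not R)) or ((P and Q) and R)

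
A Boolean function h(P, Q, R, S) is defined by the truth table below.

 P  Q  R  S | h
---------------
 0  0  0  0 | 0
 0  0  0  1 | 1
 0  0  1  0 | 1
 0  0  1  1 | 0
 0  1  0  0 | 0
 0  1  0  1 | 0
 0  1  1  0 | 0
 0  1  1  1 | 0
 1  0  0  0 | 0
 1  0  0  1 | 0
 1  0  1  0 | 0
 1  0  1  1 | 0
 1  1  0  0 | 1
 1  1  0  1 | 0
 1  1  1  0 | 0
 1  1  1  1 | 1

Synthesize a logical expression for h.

h(P, Q, R, S) = (((((P' · Q') · R') · S) + (((P' · Q') · R) · S')) + (((P · Q) · R') · S')) + (((P · Q) · R) · S)

Collect the rows where h=1 — (0,0,0,1), (0,0,1,0), (1,1,0,0), (1,1,1,1) — and write one minterm per row: ¬P·¬Q·¬R·S, ¬P·¬Q·R·¬S, P·Q·¬R·¬S, P·Q·R·S. Their union (logical OR) reproduces the table exactly.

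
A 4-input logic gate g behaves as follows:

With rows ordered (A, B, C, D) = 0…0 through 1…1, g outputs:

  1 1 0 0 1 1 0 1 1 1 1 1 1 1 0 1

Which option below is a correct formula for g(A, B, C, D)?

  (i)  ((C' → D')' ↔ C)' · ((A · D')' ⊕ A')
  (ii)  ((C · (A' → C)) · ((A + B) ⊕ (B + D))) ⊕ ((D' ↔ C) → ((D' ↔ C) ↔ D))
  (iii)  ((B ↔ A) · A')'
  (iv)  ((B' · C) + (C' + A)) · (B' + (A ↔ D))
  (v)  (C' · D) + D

(i) disagrees with g on (0,0,0,0) (formula → 0, table → 1); rule it out.
(iii) disagrees with g on (0,0,0,0) (formula → 0, table → 1); rule it out.
(iv) disagrees with g on (0,0,1,0) (formula → 1, table → 0); rule it out.
(v) disagrees with g on (0,0,0,0) (formula → 0, table → 1); rule it out.
Only (ii) survives; checking it on all 16 rows confirms it matches g.

ii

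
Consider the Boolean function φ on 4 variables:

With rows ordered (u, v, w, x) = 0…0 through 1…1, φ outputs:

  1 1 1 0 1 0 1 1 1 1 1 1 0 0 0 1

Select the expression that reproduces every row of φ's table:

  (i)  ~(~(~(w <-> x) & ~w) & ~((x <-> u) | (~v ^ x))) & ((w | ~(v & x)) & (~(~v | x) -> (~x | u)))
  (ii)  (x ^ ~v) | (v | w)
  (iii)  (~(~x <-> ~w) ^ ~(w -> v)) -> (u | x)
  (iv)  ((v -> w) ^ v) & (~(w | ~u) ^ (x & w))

i

(ii) fails at (0,0,0,1): the formula yields 0, φ is 1.
(iii) fails at (0,0,1,1): the formula yields 1, φ is 0.
(iv) fails at (0,0,0,0): the formula yields 0, φ is 1.
(i) is the remaining candidate, and it agrees with φ on all 16 inputs.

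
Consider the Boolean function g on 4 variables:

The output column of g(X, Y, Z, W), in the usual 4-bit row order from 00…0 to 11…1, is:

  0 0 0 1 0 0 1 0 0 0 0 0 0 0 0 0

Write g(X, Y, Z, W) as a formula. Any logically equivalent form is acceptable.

g=1 on 2 inputs: (0,0,1,1), (0,1,1,0). Reading each as a conjunction of literals (¬X·¬Y·Z·W, ¬X·Y·Z·¬W) and taking the OR gives the canonical DNF.

g(X, Y, Z, W) = (((~X & ~Y) & Z) & W) | (((~X & Y) & Z) & ~W)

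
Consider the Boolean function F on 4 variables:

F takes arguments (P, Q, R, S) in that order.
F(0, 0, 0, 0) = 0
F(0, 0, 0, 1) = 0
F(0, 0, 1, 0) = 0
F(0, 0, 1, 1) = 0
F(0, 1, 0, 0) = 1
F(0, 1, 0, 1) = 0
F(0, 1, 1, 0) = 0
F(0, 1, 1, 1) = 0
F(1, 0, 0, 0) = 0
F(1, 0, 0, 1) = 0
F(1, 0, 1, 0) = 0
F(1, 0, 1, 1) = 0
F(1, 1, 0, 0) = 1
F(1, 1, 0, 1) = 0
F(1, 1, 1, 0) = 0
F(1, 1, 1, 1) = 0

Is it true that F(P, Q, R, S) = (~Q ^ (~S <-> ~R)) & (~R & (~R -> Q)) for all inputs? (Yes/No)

Yes

Check the formula against F row by row:
  P=0, Q=0, R=0, S=0: formula gives 0, F = 0 ✓
  P=0, Q=0, R=0, S=1: formula gives 0, F = 0 ✓
  P=0, Q=0, R=1, S=0: formula gives 0, F = 0 ✓
  P=0, Q=0, R=1, S=1: formula gives 0, F = 0 ✓
  … (the remaining 12 rows also agree.)
No disagreement on any input; they are logically equivalent.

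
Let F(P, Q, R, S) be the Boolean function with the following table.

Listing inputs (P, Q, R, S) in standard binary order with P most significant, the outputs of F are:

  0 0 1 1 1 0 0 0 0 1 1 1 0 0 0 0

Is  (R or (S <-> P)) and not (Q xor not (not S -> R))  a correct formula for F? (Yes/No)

Test each input against both F and the formula:
  P=0, Q=0, R=0, S=0: formula gives 0, F = 0 ✓
  P=0, Q=0, R=0, S=1: formula gives 0, F = 0 ✓
  P=0, Q=0, R=1, S=0: formula gives 1, F = 1 ✓
  P=0, Q=0, R=1, S=1: formula gives 1, F = 1 ✓
  … (the remaining 12 rows also agree.)
Every row agrees, so the formula is equivalent.

Yes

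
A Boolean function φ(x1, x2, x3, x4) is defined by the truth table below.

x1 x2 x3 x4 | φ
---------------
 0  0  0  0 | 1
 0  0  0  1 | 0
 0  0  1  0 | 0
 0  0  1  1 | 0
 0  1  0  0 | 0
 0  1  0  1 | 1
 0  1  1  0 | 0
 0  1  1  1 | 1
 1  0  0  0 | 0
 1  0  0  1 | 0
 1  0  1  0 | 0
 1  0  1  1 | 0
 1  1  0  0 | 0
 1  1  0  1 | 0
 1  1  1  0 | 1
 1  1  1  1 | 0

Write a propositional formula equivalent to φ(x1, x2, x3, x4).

φ=1 on 4 inputs: (0,0,0,0), (0,1,0,1), (0,1,1,1), (1,1,1,0). Reading each as a conjunction of literals (¬x1·¬x2·¬x3·¬x4, ¬x1·x2·¬x3·x4, ¬x1·x2·x3·x4, x1·x2·x3·¬x4) and taking the OR gives the canonical DNF.

φ(x1, x2, x3, x4) = (((((not x1 and not x2) and not x3) and not x4) or (((not x1 and x2) and not x3) and x4)) or (((not x1 and x2) and x3) and x4)) or (((x1 and x2) and x3) and not x4)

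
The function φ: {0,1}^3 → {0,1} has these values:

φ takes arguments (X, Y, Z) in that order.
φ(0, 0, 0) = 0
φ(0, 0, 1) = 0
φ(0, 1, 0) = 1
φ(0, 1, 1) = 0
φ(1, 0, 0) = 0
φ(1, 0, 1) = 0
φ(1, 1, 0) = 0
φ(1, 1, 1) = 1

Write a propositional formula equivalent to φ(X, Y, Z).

φ(X, Y, Z) = ((not X and Y) and not Z) or ((X and Y) and Z)

The 1-rows are (0,1,0), (1,1,1). Each contributes one minterm — ¬X·Y·¬Z; X·Y·Z — and their disjunction is a sum-of-products form of φ.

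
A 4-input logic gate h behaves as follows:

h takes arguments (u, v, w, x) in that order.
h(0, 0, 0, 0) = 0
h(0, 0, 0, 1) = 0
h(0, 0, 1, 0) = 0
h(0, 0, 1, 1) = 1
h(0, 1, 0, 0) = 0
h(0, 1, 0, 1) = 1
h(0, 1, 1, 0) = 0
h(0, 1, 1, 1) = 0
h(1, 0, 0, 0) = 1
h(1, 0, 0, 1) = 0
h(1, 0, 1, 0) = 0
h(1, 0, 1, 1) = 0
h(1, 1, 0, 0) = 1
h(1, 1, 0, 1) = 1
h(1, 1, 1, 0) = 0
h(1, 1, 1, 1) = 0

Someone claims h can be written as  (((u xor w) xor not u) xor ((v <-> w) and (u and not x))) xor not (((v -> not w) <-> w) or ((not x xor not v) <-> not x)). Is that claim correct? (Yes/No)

Evaluate (((u xor w) xor not u) xor ((v <-> w) and (u and not x))) xor not (((v -> not w) <-> w) or ((not x xor not v) <-> not x)) on each row and compare to h:
  u=0, v=0, w=0, x=0: formula gives 0, h = 0 ✓
  u=0, v=0, w=0, x=1: formula gives 0, h = 0 ✓
  u=0, v=0, w=1, x=0: formula gives 0, h = 0 ✓
  u=0, v=0, w=1, x=1: formula gives 0, but h = 1 ✗
Row (0,0,1,1) is a counterexample, so the formula is not equivalent to h.

No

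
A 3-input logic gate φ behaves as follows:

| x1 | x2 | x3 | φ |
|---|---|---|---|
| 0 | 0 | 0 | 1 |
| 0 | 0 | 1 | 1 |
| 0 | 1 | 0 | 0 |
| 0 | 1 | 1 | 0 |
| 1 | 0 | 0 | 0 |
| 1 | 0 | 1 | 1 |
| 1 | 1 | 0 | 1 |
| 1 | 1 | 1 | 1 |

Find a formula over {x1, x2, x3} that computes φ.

φ(x1, x2, x3) = ((((x1' · x2) · x3') + ((x1' · x2) · x3)) + ((x1 · x2') · x3'))'

φ is 0 on only 3 rows — (0,1,0), (0,1,1), (1,0,0). Writing each as a minterm (¬x1·x2·¬x3, ¬x1·x2·x3, x1·¬x2·¬x3) and OR-ing them characterizes exactly where φ=0, so φ is the negation of that disjunction.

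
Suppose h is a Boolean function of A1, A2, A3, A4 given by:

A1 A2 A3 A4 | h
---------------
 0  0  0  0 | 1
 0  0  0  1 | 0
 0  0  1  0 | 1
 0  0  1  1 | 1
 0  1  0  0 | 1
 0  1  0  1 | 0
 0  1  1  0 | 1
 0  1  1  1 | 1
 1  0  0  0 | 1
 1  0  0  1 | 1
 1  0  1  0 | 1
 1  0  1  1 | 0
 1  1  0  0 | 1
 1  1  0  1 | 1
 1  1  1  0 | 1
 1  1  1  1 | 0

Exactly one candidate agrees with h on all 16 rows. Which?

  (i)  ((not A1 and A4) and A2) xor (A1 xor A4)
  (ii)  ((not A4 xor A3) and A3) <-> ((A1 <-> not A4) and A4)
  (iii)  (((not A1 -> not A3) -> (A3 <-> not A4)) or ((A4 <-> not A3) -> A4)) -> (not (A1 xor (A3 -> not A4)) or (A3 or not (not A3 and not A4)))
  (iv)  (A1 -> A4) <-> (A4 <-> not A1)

(i) disagrees with h on (0,0,0,0) (formula → 0, table → 1); rule it out.
(iii) disagrees with h on (0,0,0,0) (formula → 0, table → 1); rule it out.
(iv) disagrees with h on (0,0,0,0) (formula → 0, table → 1); rule it out.
Only (ii) survives; checking it on all 16 rows confirms it matches h.

ii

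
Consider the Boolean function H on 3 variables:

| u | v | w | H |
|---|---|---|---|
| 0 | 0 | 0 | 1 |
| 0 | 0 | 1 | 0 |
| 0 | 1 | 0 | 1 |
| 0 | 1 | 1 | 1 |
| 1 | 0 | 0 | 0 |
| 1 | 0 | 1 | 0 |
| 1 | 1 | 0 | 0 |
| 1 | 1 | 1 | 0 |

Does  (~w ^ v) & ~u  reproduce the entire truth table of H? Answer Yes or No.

No

Evaluate (~w ^ v) & ~u on each row and compare to H:
  u=0, v=0, w=0: formula gives 1, H = 1 ✓
  u=0, v=0, w=1: formula gives 0, H = 0 ✓
  u=0, v=1, w=0: formula gives 0, but H = 1 ✗
Since they disagree at (0,1,0), the expression is not a correct formula for H.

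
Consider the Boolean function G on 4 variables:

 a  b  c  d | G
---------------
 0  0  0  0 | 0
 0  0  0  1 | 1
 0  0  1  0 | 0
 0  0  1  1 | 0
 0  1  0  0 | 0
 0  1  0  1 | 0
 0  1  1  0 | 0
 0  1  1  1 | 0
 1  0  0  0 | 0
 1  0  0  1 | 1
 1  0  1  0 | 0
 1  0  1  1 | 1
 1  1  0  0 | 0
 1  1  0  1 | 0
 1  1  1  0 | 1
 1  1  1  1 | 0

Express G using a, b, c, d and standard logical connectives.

G=1 on 4 inputs: (0,0,0,1), (1,0,0,1), (1,0,1,1), (1,1,1,0). Reading each as a conjunction of literals (¬a·¬b·¬c·d, a·¬b·¬c·d, a·¬b·c·d, a·b·c·¬d) and taking the OR gives the canonical DNF.

G(a, b, c, d) = (((((not a and not b) and not c) and d) or (((a and not b) and not c) and d)) or (((a and not b) and c) and d)) or (((a and b) and c) and not d)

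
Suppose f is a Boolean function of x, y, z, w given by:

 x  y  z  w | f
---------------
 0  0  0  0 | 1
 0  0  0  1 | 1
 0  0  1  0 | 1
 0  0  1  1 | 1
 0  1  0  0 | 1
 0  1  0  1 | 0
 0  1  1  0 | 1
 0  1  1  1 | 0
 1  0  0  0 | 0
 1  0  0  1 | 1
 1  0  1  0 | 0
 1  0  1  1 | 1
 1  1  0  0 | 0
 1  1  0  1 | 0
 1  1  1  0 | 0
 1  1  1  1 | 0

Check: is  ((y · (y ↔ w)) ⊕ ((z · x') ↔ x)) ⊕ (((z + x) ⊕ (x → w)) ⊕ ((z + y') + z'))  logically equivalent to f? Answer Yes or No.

Yes

Check the formula against f row by row:
  x=0, y=0, z=0, w=0: formula gives 1, f = 1 ✓
  x=0, y=0, z=0, w=1: formula gives 1, f = 1 ✓
  x=0, y=0, z=1, w=0: formula gives 1, f = 1 ✓
  x=0, y=0, z=1, w=1: formula gives 1, f = 1 ✓
  …and likewise for the remaining 12 rows.
No disagreement on any input; they are logically equivalent.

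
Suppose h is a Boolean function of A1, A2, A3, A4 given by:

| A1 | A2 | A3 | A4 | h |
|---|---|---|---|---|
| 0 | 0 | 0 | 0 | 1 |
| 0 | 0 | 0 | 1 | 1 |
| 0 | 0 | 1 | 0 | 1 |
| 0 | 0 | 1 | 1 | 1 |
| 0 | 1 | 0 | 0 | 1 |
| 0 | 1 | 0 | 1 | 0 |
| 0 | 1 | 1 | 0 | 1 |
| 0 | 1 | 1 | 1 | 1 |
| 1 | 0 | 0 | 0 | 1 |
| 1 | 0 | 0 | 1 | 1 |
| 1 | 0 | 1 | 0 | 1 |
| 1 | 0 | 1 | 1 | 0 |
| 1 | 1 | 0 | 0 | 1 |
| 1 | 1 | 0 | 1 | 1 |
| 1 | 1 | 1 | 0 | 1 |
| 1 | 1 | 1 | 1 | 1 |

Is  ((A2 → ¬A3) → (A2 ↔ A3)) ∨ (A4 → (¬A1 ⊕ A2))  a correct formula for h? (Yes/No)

Evaluate ((A2 → ¬A3) → (A2 ↔ A3)) ∨ (A4 → (¬A1 ⊕ A2)) on each row and compare to h:
  A1=0, A2=0, A3=0, A4=0: formula gives 1, h = 1 ✓
  A1=0, A2=0, A3=0, A4=1: formula gives 1, h = 1 ✓
  A1=0, A2=0, A3=1, A4=0: formula gives 1, h = 1 ✓
  A1=0, A2=0, A3=1, A4=1: formula gives 1, h = 1 ✓
  …and likewise for the remaining 12 rows.
Every row agrees, so the formula is equivalent.

Yes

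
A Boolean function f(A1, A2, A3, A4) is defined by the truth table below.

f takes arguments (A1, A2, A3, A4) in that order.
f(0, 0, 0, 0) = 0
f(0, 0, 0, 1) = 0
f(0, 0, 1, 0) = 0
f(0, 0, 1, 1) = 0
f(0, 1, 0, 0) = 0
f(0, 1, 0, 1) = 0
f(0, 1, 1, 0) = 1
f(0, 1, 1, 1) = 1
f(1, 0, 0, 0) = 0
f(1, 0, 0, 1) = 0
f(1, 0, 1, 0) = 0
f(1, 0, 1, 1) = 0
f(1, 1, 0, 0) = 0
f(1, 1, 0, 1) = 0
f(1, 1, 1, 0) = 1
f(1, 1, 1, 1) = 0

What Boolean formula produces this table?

The 1-rows are (0,1,1,0), (0,1,1,1), (1,1,1,0). Each contributes one minterm — ¬A1·A2·A3·¬A4; ¬A1·A2·A3·A4; A1·A2·A3·¬A4 — and their disjunction is a sum-of-products form of f.

f(A1, A2, A3, A4) = ((((A1' · A2) · A3) · A4') + (((A1' · A2) · A3) · A4)) + (((A1 · A2) · A3) · A4')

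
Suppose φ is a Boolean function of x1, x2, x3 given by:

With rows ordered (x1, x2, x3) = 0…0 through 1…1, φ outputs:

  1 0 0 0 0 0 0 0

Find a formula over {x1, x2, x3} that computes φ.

φ(x1, x2, x3) = not ((x1 or x2) or x3)

The output is 1 only when every input is 0 — NOR of all inputs.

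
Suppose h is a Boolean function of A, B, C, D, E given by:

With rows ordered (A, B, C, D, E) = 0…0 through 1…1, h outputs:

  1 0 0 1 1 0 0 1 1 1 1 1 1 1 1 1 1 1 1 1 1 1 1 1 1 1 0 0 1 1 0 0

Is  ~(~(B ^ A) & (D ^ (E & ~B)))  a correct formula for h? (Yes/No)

Yes

Evaluate ~(~(B ^ A) & (D ^ (E & ~B))) on each row and compare to h:
  A=0, B=0, C=0, D=0, E=0: formula gives 1, h = 1 ✓
  A=0, B=0, C=0, D=0, E=1: formula gives 0, h = 0 ✓
  A=0, B=0, C=0, D=1, E=0: formula gives 0, h = 0 ✓
  A=0, B=0, C=0, D=1, E=1: formula gives 1, h = 1 ✓
  …and likewise for the remaining 28 rows.
Every row agrees, so the formula is equivalent.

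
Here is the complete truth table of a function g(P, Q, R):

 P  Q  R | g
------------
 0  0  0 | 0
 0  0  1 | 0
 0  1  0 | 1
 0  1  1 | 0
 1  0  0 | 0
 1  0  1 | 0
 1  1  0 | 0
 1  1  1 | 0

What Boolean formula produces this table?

g(P, Q, R) = (NOT P AND Q) AND NOT R

g is 1 on exactly one input, (0,1,0), whose minterm is ¬P·Q·¬R. So g is just that conjunction.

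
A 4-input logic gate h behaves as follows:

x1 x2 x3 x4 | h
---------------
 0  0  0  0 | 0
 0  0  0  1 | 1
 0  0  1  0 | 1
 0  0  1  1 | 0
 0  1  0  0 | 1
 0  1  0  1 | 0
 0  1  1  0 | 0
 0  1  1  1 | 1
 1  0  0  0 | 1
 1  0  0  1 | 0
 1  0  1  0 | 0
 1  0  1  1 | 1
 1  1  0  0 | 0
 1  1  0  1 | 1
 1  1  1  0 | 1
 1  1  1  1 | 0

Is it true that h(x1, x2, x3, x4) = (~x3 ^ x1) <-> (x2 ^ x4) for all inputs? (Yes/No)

Yes

Check the formula against h row by row:
  x1=0, x2=0, x3=0, x4=0: formula gives 0, h = 0 ✓
  x1=0, x2=0, x3=0, x4=1: formula gives 1, h = 1 ✓
  x1=0, x2=0, x3=1, x4=0: formula gives 1, h = 1 ✓
  x1=0, x2=0, x3=1, x4=1: formula gives 0, h = 0 ✓
  …and likewise for the remaining 12 rows.
Every row agrees, so the formula is equivalent.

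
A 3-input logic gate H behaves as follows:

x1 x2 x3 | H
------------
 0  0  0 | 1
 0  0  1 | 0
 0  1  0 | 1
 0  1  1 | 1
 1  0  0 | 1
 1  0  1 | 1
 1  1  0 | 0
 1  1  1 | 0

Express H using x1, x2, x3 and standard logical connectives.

The 0-rows are (0,0,1), (1,1,0), (1,1,1). Take each as a conjunction (¬x1·¬x2·x3, x1·x2·¬x3, x1·x2·x3), form their disjunction, and complement — that gives a formula that is 1 everywhere H is.

H(x1, x2, x3) = ~((((~x1 & ~x2) & x3) | ((x1 & x2) & ~x3)) | ((x1 & x2) & x3))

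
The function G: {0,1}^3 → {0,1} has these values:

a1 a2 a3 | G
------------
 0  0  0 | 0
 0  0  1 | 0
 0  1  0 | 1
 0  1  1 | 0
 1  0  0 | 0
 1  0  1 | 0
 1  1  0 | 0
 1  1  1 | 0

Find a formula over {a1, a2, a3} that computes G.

G is 1 on exactly one input, (0,1,0), whose minterm is ¬a1·a2·¬a3. So G is just that conjunction.

G(a1, a2, a3) = (NOT a1 AND a2) AND NOT a3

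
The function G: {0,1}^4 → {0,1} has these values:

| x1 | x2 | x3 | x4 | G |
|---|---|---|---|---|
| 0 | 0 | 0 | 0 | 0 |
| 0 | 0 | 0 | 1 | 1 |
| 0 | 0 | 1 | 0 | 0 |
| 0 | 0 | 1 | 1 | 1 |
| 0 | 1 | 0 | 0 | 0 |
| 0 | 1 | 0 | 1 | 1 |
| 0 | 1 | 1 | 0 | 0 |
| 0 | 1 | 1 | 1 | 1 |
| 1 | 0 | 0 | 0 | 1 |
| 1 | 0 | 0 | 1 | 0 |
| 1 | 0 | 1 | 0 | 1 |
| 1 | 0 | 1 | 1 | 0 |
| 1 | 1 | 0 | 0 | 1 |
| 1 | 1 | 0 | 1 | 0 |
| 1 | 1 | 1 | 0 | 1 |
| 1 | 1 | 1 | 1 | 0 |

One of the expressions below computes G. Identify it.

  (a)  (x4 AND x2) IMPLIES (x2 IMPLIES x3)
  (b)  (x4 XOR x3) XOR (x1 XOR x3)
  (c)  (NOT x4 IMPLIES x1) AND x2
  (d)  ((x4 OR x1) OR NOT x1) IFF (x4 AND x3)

(a) disagrees with G on (0,0,0,0) (formula → 1, table → 0); rule it out.
(c) disagrees with G on (0,0,0,1) (formula → 0, table → 1); rule it out.
(d) disagrees with G on (0,0,0,1) (formula → 0, table → 1); rule it out.
(b) is the remaining candidate, and it agrees with G on all 16 inputs.

b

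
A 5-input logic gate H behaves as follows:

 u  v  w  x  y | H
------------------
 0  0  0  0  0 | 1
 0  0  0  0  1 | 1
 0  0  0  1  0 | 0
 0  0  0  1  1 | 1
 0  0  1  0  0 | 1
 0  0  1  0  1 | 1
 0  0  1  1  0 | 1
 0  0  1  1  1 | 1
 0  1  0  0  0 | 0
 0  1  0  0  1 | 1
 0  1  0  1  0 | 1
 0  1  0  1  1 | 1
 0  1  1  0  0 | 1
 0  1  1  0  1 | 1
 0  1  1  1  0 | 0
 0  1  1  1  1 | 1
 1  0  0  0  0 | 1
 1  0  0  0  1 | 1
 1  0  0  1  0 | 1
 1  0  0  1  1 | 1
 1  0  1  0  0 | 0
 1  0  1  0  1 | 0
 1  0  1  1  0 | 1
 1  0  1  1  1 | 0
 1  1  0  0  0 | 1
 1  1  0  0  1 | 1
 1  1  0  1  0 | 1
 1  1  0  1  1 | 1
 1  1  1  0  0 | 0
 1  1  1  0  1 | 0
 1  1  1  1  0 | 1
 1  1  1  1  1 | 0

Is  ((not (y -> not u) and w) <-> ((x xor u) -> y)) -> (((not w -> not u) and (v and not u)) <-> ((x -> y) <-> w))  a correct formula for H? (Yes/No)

Test each input against both H and the formula:
  u=0, v=0, w=0, x=0, y=0: formula gives 1, H = 1 ✓
  u=0, v=0, w=0, x=0, y=1: formula gives 1, H = 1 ✓
  u=0, v=0, w=0, x=1, y=0: formula gives 0, H = 0 ✓
  u=0, v=0, w=0, x=1, y=1: formula gives 1, H = 1 ✓
  …
  u=0, v=1, w=0, x=0, y=0: formula gives 1, but H = 0 ✗
A single disagreement suffices: at (0,1,0,0,0) they differ, so the formula does not compute H.

No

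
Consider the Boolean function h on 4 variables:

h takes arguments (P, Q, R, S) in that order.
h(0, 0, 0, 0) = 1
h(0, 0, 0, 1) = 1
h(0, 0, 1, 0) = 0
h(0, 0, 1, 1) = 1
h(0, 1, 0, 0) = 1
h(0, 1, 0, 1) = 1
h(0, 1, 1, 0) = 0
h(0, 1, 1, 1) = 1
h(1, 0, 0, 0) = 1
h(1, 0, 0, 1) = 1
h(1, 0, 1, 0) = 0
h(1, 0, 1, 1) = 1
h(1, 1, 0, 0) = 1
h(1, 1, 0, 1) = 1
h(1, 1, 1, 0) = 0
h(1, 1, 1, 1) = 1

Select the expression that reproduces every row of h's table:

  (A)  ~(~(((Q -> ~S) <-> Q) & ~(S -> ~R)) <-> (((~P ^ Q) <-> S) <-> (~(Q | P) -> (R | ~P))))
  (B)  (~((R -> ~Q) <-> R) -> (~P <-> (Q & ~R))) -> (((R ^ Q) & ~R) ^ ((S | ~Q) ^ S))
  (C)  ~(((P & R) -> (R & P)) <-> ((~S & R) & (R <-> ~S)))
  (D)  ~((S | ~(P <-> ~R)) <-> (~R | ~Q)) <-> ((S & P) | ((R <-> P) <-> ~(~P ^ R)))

(A) fails at (0,0,0,1): the formula yields 0, h is 1.
(B) fails at (0,0,1,0): the formula yields 1, h is 0.
(D) fails at (0,1,1,0): the formula yields 1, h is 0.
Only (C) survives; checking it on all 16 rows confirms it matches h.

C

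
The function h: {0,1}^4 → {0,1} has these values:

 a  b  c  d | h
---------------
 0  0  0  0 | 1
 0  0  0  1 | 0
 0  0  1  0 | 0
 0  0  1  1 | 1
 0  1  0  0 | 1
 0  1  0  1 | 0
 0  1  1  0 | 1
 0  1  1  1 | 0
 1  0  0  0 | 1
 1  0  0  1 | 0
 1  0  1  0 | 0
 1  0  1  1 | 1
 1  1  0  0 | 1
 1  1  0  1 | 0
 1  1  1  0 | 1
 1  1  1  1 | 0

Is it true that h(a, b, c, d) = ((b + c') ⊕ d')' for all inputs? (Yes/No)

Yes

Test each input against both h and the formula:
  a=0, b=0, c=0, d=0: formula gives 1, h = 1 ✓
  a=0, b=0, c=0, d=1: formula gives 0, h = 0 ✓
  a=0, b=0, c=1, d=0: formula gives 0, h = 0 ✓
  a=0, b=0, c=1, d=1: formula gives 1, h = 1 ✓
  … (the remaining 12 rows also agree.)
Every row agrees, so the formula is equivalent.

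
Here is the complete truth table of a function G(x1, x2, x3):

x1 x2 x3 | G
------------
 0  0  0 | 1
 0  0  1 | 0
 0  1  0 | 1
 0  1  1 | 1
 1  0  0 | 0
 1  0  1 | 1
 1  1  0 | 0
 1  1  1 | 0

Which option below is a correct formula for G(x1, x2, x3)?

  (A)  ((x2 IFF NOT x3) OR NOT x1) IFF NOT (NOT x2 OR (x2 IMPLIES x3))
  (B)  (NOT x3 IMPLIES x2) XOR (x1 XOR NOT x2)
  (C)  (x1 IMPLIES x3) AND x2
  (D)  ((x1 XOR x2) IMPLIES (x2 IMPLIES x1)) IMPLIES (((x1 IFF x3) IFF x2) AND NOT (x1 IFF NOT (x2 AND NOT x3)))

B

(A) disagrees with G on (0,0,0) (formula → 0, table → 1); rule it out.
(C) disagrees with G on (0,0,0) (formula → 0, table → 1); rule it out.
(D) disagrees with G on (0,0,0) (formula → 0, table → 1); rule it out.
That leaves (B). Evaluating it on every row reproduces the table of G exactly.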